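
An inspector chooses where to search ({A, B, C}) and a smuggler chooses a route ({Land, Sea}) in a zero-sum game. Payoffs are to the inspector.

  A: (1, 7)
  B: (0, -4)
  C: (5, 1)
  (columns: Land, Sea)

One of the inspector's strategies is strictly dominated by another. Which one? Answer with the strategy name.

A gives a strictly higher payoff than B against every column: 1 > 0, 7 > -4.
So B is strictly dominated and the inspector never plays it.

B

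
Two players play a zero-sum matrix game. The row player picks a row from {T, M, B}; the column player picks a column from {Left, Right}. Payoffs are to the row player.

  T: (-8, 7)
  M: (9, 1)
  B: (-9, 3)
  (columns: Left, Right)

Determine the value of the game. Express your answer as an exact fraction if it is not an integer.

71/23

Row minima: T → -8, M → 1, B → -9; maximin = 1.
Column maxima: Left → 9, Right → 7; minimax = 7.
1 ≠ 7, so there is no saddle point; optimal play is mixed.
B is strictly dominated by T, so the row player never plays it.
On the remaining 2×2 (T, M vs Left, Right):
Let the row player play T with probability p. Expected payoff against Left: (-8)p + 9(1−p) = −17p + 9; against Right: 7p + 1(1−p) = 6p + 1.
Setting these equal: −17p + 9 = 6p + 1 ⇒ −23p = -8 ⇒ p = 8/23, and the value is (-17)·(8/23) + 9 = 71/23.
For the column player: with q = P(Left), equating T's and M's payoffs gives −15q + 7 = 8q + 1 ⇒ q = 6/23.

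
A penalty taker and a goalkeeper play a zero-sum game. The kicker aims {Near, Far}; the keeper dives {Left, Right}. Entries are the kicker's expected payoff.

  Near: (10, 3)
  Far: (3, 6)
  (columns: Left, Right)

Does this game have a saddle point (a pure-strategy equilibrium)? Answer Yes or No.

Row minima: Near → 3, Far → 3; maximin = 3.
Column maxima: Left → 10, Right → 6; minimax = 6.
3 ≠ 6, so no pure-strategy equilibrium exists.

No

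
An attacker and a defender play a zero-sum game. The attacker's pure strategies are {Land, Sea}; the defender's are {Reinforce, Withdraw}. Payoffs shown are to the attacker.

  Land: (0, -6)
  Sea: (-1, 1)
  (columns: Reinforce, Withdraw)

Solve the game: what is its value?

-3/4

Row minima: Land → -6, Sea → -1; maximin = -1.
Column maxima: Reinforce → 0, Withdraw → 1; minimax = 0.
-1 ≠ 0, so there is no saddle point; optimal play is mixed.
Let the attacker play Land with probability p. Expected payoff against Reinforce: 0p + (-1)(1−p) = p − 1; against Withdraw: (-6)p + 1(1−p) = −7p + 1.
Setting these equal: p − 1 = −7p + 1 ⇒ 8p = 2 ⇒ p = 1/4, and the value is (1)·(1/4) − 1 = -3/4.
For the defender: with q = P(Reinforce), equating Land's and Sea's payoffs gives 6q − 6 = −2q + 1 ⇒ q = 7/8.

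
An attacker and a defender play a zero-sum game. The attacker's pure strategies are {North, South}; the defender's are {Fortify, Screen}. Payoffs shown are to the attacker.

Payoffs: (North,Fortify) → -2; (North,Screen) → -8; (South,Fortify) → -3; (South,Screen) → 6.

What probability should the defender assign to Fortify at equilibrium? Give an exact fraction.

14/15

Row minima: North → -8, South → -3; maximin = -3.
Column maxima: Fortify → -2, Screen → 6; minimax = -2.
-3 ≠ -2, so there is no saddle point; optimal play is mixed.
Let the attacker play North with probability p. Expected payoff against Fortify: (-2)p + (-3)(1−p) = p − 3; against Screen: (-8)p + 6(1−p) = −14p + 6.
Setting these equal: p − 3 = −14p + 6 ⇒ 15p = 9 ⇒ p = 3/5, and the value is (1)·(3/5) − 3 = -12/5.
For the defender: with q = P(Fortify), equating North's and South's payoffs gives 6q − 8 = −9q + 6 ⇒ q = 14/15.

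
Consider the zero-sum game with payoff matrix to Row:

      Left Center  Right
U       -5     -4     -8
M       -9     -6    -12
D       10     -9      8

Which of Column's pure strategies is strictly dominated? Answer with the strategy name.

Left

Right holds Row's payoff strictly below Left in every row: -8 < -5, -12 < -9, 8 < 10.
So Left is strictly dominated for Column.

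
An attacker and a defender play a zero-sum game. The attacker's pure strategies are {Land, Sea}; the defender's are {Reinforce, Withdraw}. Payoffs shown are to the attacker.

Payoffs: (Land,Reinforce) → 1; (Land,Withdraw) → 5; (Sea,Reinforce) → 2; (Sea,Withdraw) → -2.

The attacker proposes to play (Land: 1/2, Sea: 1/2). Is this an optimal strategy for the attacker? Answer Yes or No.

Yes

Against Reinforce this mix gives (1/2)·1 + (1/2)·2 = 3/2.
Against Withdraw this mix gives (1/2)·5 + (1/2)·(-2) = 3/2.
All of the defender's active replies (Reinforce, Withdraw) yield 3/2, and no column does worse for the attacker. The mix makes the defender indifferent and guarantees 3/2, so it is optimal.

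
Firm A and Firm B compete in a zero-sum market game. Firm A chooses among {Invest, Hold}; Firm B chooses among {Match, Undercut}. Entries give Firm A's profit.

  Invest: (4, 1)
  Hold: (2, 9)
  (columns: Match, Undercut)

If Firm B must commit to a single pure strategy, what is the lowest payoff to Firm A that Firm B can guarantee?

Column maxima: Match → 4, Undercut → 9.
The smallest of these is 4.

4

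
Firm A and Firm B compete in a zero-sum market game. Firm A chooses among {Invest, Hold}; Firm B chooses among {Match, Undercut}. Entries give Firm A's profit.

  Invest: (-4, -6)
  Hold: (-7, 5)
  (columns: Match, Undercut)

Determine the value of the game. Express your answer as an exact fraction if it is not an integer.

Row minima: Invest → -6, Hold → -7; maximin = -6.
Column maxima: Match → -4, Undercut → 5; minimax = -4.
-6 ≠ -4, so there is no saddle point; optimal play is mixed.
Let Firm A play Invest with probability p. Expected payoff against Match: (-4)p + (-7)(1−p) = 3p − 7; against Undercut: (-6)p + 5(1−p) = −11p + 5.
Setting these equal: 3p − 7 = −11p + 5 ⇒ 14p = 12 ⇒ p = 6/7, and the value is (3)·(6/7) − 7 = -31/7.
For Firm B: with q = P(Match), equating Invest's and Hold's payoffs gives 2q − 6 = −12q + 5 ⇒ q = 11/14.

-31/7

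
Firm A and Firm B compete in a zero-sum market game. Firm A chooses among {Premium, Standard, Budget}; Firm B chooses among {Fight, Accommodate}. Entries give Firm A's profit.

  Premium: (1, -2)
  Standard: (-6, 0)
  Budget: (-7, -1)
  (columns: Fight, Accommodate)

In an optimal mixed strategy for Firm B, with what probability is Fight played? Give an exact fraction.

Row minima: Premium → -2, Standard → -6, Budget → -7; maximin = -2.
Column maxima: Fight → 1, Accommodate → 0; minimax = 0.
-2 ≠ 0, so there is no saddle point; optimal play is mixed.
Budget is strictly dominated by Standard, so Firm A never plays it.
On the remaining 2×2 (Premium, Standard vs Fight, Accommodate):
Let Firm A play Premium with probability p. Expected payoff against Fight: 1p + (-6)(1−p) = 7p − 6; against Accommodate: (-2)p + 0(1−p) = −2p.
Setting these equal: 7p − 6 = −2p ⇒ 9p = 6 ⇒ p = 2/3, and the value is (7)·(2/3) − 6 = -4/3.
For Firm B: with q = P(Fight), equating Premium's and Standard's payoffs gives 3q − 2 = −6q ⇒ q = 2/9.

2/9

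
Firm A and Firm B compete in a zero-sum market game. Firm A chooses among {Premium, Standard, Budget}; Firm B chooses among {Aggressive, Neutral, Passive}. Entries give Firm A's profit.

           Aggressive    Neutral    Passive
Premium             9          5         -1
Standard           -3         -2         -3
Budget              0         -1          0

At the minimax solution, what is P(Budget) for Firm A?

Row minima: Premium → -1, Standard → -3, Budget → -1; maximin = -1.
Column maxima: Aggressive → 9, Neutral → 5, Passive → 0; minimax = 0.
-1 ≠ 0, so there is no saddle point; optimal play is mixed.
Standard is strictly dominated by Premium, so Firm A never plays it.
With Standard eliminated, Aggressive is strictly dominated by Neutral (it gives Firm A strictly more in every remaining row), so Firm B never plays it.
On the remaining 2×2 (Premium, Budget vs Neutral, Passive):
Let Firm A play Premium with probability p. Expected payoff against Neutral: 5p + (-1)(1−p) = 6p − 1; against Passive: (-1)p + 0(1−p) = −p.
Setting these equal: 6p − 1 = −p ⇒ 7p = 1 ⇒ p = 1/7, and the value is (6)·(1/7) − 1 = -1/7.
For Firm B: with q = P(Neutral), equating Premium's and Budget's payoffs gives 6q − 1 = −q ⇒ q = 1/7.

6/7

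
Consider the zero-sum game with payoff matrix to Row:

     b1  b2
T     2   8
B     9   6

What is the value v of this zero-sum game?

Row minima: T → 2, B → 6; maximin = 6.
Column maxima: b1 → 9, b2 → 8; minimax = 8.
6 ≠ 8, so there is no saddle point; optimal play is mixed.
Let Row play T with probability p. Expected payoff against b1: 2p + 9(1−p) = −7p + 9; against b2: 8p + 6(1−p) = 2p + 6.
Setting these equal: −7p + 9 = 2p + 6 ⇒ −9p = -3 ⇒ p = 1/3, and the value is (-7)·(1/3) + 9 = 20/3.
For Column: with q = P(b1), equating T's and B's payoffs gives −6q + 8 = 3q + 6 ⇒ q = 2/9.

20/3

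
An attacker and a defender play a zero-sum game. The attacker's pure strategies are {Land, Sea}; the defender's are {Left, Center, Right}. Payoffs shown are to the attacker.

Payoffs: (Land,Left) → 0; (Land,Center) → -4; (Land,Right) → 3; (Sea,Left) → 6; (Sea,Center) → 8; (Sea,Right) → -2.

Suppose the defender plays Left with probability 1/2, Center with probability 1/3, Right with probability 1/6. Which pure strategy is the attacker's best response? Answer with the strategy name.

Sea

Expected payoff of Land: (1/2)·0 + (1/3)·(-4) + (1/6)·3 = -5/6.
Expected payoff of Sea: (1/2)·6 + (1/3)·8 + (1/6)·(-2) = 16/3.
The largest is 16/3, so the attacker's best response is Sea.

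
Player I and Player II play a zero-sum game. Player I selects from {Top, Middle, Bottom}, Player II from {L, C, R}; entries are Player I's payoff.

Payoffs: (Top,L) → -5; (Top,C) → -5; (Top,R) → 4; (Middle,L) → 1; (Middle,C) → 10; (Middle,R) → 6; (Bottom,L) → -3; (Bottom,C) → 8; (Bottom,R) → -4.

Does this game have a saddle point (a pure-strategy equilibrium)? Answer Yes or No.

Yes

Row minima: Top → -5, Middle → 1, Bottom → -4; maximin = 1.
Column maxima: L → 1, C → 10, R → 6; minimax = 1.
maximin = minimax = 1, so a saddle point exists.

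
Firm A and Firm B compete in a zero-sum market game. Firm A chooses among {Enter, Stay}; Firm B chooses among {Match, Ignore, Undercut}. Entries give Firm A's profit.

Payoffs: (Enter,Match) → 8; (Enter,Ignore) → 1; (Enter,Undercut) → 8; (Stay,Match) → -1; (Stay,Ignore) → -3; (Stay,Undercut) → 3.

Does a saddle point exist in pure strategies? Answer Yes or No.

Yes

Row minima: Enter → 1, Stay → -3; maximin = 1.
Column maxima: Match → 8, Ignore → 1, Undercut → 8; minimax = 1.
maximin = minimax = 1, so a saddle point exists.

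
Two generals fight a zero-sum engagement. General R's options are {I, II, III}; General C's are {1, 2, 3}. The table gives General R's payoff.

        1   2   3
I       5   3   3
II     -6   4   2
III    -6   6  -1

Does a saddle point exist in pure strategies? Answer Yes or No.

Yes

Row minima: I → 3, II → -6, III → -6; maximin = 3.
Column maxima: 1 → 5, 2 → 6, 3 → 3; minimax = 3.
maximin = minimax = 3, so a saddle point exists.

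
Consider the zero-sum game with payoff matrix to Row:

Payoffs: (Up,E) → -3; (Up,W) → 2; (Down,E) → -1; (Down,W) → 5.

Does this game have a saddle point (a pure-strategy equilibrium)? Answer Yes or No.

Row minima: Up → -3, Down → -1; maximin = -1.
Column maxima: E → -1, W → 5; minimax = -1.
maximin = minimax = -1, so a saddle point exists.

Yes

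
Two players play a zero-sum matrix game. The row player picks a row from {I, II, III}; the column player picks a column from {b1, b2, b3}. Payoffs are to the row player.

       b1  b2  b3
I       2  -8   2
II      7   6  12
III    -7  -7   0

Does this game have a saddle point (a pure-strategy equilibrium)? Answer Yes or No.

Yes

Row minima: I → -8, II → 6, III → -7; maximin = 6.
Column maxima: b1 → 7, b2 → 6, b3 → 12; minimax = 6.
maximin = minimax = 6, so a saddle point exists.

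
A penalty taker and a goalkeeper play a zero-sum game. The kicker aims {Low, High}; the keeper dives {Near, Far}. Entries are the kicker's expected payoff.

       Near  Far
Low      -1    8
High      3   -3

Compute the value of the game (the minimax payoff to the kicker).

7/5

Row minima: Low → -1, High → -3; maximin = -1.
Column maxima: Near → 3, Far → 8; minimax = 3.
-1 ≠ 3, so there is no saddle point; optimal play is mixed.
Let the kicker play Low with probability p. Expected payoff against Near: (-1)p + 3(1−p) = −4p + 3; against Far: 8p + (-3)(1−p) = 11p − 3.
Setting these equal: −4p + 3 = 11p − 3 ⇒ −15p = -6 ⇒ p = 2/5, and the value is (-4)·(2/5) + 3 = 7/5.
For the keeper: with q = P(Near), equating Low's and High's payoffs gives −9q + 8 = 6q − 3 ⇒ q = 11/15.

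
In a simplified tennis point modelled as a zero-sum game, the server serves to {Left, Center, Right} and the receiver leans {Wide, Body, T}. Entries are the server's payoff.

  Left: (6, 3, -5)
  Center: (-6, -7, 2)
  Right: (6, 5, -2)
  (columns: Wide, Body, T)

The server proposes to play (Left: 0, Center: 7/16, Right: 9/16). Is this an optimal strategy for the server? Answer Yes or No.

Against Wide this mix gives (7/16)·(-6) + (9/16)·6 = 3/4.
Against Body this mix gives (7/16)·(-7) + (9/16)·5 = -1/4.
Against T this mix gives (7/16)·2 + (9/16)·(-2) = -1/4.
All of the receiver's active replies (Body, T) yield -1/4, and no column does worse for the server. The mix makes the receiver indifferent and guarantees -1/4, so it is optimal.

Yes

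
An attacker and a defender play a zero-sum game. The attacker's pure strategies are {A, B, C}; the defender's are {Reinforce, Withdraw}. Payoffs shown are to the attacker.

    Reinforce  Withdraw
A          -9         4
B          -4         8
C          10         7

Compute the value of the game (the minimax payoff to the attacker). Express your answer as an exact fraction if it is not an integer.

Row minima: A → -9, B → -4, C → 7; maximin = 7.
Column maxima: Reinforce → 10, Withdraw → 8; minimax = 8.
7 ≠ 8, so there is no saddle point; optimal play is mixed.
A is strictly dominated by B, so the attacker never plays it.
On the remaining 2×2 (B, C vs Reinforce, Withdraw):
Let the attacker play B with probability p. Expected payoff against Reinforce: (-4)p + 10(1−p) = −14p + 10; against Withdraw: 8p + 7(1−p) = p + 7.
Setting these equal: −14p + 10 = p + 7 ⇒ −15p = -3 ⇒ p = 1/5, and the value is (-14)·(1/5) + 10 = 36/5.
For the defender: with q = P(Reinforce), equating B's and C's payoffs gives −12q + 8 = 3q + 7 ⇒ q = 1/15.

36/5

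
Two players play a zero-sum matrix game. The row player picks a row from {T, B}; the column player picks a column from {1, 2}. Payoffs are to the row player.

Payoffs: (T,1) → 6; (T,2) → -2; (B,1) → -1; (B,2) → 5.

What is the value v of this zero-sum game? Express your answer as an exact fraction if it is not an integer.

Row minima: T → -2, B → -1; maximin = -1.
Column maxima: 1 → 6, 2 → 5; minimax = 5.
-1 ≠ 5, so there is no saddle point; optimal play is mixed.
Let the row player play T with probability p. Expected payoff against 1: 6p + (-1)(1−p) = 7p − 1; against 2: (-2)p + 5(1−p) = −7p + 5.
Setting these equal: 7p − 1 = −7p + 5 ⇒ 14p = 6 ⇒ p = 3/7, and the value is (7)·(3/7) − 1 = 2.
For the column player: with q = P(1), equating T's and B's payoffs gives 8q − 2 = −6q + 5 ⇒ q = 1/2.

2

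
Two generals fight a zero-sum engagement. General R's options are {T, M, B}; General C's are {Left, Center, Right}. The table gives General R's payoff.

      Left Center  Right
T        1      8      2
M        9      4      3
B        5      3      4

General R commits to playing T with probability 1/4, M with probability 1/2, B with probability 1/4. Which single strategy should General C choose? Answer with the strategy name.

Right

If General C plays Left, General R's expected payoff is (1/4)·1 + (1/2)·9 + (1/4)·5 = 6.
If General C plays Center, General R's expected payoff is (1/4)·8 + (1/2)·4 + (1/4)·3 = 19/4.
If General C plays Right, General R's expected payoff is (1/4)·2 + (1/2)·3 + (1/4)·4 = 3.
General C minimizes General R's payoff; the smallest is 3, so the best response is Right.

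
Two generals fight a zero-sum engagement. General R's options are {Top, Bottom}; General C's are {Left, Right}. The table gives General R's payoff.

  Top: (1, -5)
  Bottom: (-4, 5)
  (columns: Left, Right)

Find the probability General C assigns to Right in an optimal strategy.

Row minima: Top → -5, Bottom → -4; maximin = -4.
Column maxima: Left → 1, Right → 5; minimax = 1.
-4 ≠ 1, so there is no saddle point; optimal play is mixed.
Let General R play Top with probability p. Expected payoff against Left: 1p + (-4)(1−p) = 5p − 4; against Right: (-5)p + 5(1−p) = −10p + 5.
Setting these equal: 5p − 4 = −10p + 5 ⇒ 15p = 9 ⇒ p = 3/5, and the value is (5)·(3/5) − 4 = -1.
For General C: with q = P(Left), equating Top's and Bottom's payoffs gives 6q − 5 = −9q + 5 ⇒ q = 2/3.

1/3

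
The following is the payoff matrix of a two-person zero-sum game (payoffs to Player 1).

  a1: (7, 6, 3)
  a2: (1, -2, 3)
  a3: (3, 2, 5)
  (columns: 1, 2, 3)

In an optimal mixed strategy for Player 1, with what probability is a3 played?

Row minima: a1 → 3, a2 → -2, a3 → 2; maximin = 3.
Column maxima: 1 → 7, 2 → 6, 3 → 5; minimax = 5.
3 ≠ 5, so there is no saddle point; optimal play is mixed.
a2 is strictly dominated by a3, so Player 1 never plays it.
1 is strictly dominated by 2 (it gives Player 1 strictly more in every row), so Player 2 never plays it.
On the remaining 2×2 (a1, a3 vs 2, 3):
Let Player 1 play a1 with probability p. Expected payoff against 2: 6p + 2(1−p) = 4p + 2; against 3: 3p + 5(1−p) = −2p + 5.
Setting these equal: 4p + 2 = −2p + 5 ⇒ 6p = 3 ⇒ p = 1/2, and the value is (4)·(1/2) + 2 = 4.
For Player 2: with q = P(2), equating a1's and a3's payoffs gives 3q + 3 = −3q + 5 ⇒ q = 1/3.

1/2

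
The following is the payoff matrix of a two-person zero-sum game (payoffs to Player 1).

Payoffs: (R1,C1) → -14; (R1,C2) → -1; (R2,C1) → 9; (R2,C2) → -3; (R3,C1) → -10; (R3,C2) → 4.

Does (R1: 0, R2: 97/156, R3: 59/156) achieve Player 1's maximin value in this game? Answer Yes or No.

No

Against C1 this mix gives (97/156)·9 + (59/156)·(-10) = 283/156.
Against C2 this mix gives (97/156)·(-3) + (59/156)·4 = -55/156.
Player 2 will play C2, holding Player 1 to -55/156. Shifting weight toward the row that does better against C2 would raise this floor (the equalizing mix achieves 3/13 against both C2 and C1), so the proposed strategy is not optimal.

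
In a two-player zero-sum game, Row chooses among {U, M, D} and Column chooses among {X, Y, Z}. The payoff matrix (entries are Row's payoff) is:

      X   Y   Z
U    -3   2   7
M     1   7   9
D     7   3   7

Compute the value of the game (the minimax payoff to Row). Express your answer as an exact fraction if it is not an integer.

Row minima: U → -3, M → 1, D → 3; maximin = 3.
Column maxima: X → 7, Y → 7, Z → 9; minimax = 7.
3 ≠ 7, so there is no saddle point; optimal play is mixed.
U is strictly dominated by M, so Row never plays it.
Z is strictly dominated by Y (it gives Row strictly more in every row), so Column never plays it.
On the remaining 2×2 (M, D vs X, Y):
Let Row play M with probability p. Expected payoff against X: 1p + 7(1−p) = −6p + 7; against Y: 7p + 3(1−p) = 4p + 3.
Setting these equal: −6p + 7 = 4p + 3 ⇒ −10p = -4 ⇒ p = 2/5, and the value is (-6)·(2/5) + 7 = 23/5.
For Column: with q = P(X), equating M's and D's payoffs gives −6q + 7 = 4q + 3 ⇒ q = 2/5.

23/5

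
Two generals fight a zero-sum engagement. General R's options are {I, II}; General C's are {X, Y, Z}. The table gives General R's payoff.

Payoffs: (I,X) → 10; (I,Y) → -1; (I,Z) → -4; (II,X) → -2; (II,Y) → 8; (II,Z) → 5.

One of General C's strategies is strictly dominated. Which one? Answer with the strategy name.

Y

Z holds General R's payoff strictly below Y in every row: -4 < -1, 5 < 8.
So Y is strictly dominated for General C.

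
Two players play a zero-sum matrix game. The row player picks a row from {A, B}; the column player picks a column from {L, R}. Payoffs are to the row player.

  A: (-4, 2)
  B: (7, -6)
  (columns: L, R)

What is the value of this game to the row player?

-10/19

Row minima: A → -4, B → -6; maximin = -4.
Column maxima: L → 7, R → 2; minimax = 2.
-4 ≠ 2, so there is no saddle point; optimal play is mixed.
Let the row player play A with probability p. Expected payoff against L: (-4)p + 7(1−p) = −11p + 7; against R: 2p + (-6)(1−p) = 8p − 6.
Setting these equal: −11p + 7 = 8p − 6 ⇒ −19p = -13 ⇒ p = 13/19, and the value is (-11)·(13/19) + 7 = -10/19.
For the column player: with q = P(L), equating A's and B's payoffs gives −6q + 2 = 13q − 6 ⇒ q = 8/19.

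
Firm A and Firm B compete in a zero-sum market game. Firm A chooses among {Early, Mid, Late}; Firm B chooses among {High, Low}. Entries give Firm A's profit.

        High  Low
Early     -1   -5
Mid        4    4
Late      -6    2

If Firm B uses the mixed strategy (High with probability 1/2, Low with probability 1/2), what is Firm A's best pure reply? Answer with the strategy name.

Mid

Expected payoff of Early: (1/2)·(-1) + (1/2)·(-5) = -3.
Expected payoff of Mid: (1/2)·4 + (1/2)·4 = 4.
Expected payoff of Late: (1/2)·(-6) + (1/2)·2 = -2.
The largest is 4, so Firm A's best response is Mid.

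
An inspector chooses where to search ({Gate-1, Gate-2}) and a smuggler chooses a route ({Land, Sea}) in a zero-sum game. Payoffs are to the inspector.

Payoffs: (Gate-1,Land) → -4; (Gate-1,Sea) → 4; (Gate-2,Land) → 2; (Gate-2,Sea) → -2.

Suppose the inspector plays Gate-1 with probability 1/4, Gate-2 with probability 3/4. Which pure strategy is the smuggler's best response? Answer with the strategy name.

If the smuggler plays Land, the inspector's expected payoff is (1/4)·(-4) + (3/4)·2 = 1/2.
If the smuggler plays Sea, the inspector's expected payoff is (1/4)·4 + (3/4)·(-2) = -1/2.
The smuggler minimizes the inspector's payoff; the smallest is -1/2, so the best response is Sea.

Sea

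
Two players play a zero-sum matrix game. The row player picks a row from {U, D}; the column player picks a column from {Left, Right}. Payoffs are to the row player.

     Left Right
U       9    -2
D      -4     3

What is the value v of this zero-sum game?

Row minima: U → -2, D → -4; maximin = -2.
Column maxima: Left → 9, Right → 3; minimax = 3.
-2 ≠ 3, so there is no saddle point; optimal play is mixed.
Let the row player play U with probability p. Expected payoff against Left: 9p + (-4)(1−p) = 13p − 4; against Right: (-2)p + 3(1−p) = −5p + 3.
Setting these equal: 13p − 4 = −5p + 3 ⇒ 18p = 7 ⇒ p = 7/18, and the value is (13)·(7/18) − 4 = 19/18.
For the column player: with q = P(Left), equating U's and D's payoffs gives 11q − 2 = −7q + 3 ⇒ q = 5/18.

19/18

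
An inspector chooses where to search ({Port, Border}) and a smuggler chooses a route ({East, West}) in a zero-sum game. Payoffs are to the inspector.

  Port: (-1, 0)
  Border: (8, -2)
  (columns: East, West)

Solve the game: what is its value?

-2/11

Row minima: Port → -1, Border → -2; maximin = -1.
Column maxima: East → 8, West → 0; minimax = 0.
-1 ≠ 0, so there is no saddle point; optimal play is mixed.
Let the inspector play Port with probability p. Expected payoff against East: (-1)p + 8(1−p) = −9p + 8; against West: 0p + (-2)(1−p) = 2p − 2.
Setting these equal: −9p + 8 = 2p − 2 ⇒ −11p = -10 ⇒ p = 10/11, and the value is (-9)·(10/11) + 8 = -2/11.
For the smuggler: with q = P(East), equating Port's and Border's payoffs gives −q = 10q − 2 ⇒ q = 2/11.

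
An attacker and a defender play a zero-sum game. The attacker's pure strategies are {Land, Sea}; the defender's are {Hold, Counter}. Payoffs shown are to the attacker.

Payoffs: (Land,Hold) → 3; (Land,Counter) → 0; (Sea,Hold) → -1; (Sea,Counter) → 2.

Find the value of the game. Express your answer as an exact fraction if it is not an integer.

Row minima: Land → 0, Sea → -1; maximin = 0.
Column maxima: Hold → 3, Counter → 2; minimax = 2.
0 ≠ 2, so there is no saddle point; optimal play is mixed.
Let the attacker play Land with probability p. Expected payoff against Hold: 3p + (-1)(1−p) = 4p − 1; against Counter: 0p + 2(1−p) = −2p + 2.
Setting these equal: 4p − 1 = −2p + 2 ⇒ 6p = 3 ⇒ p = 1/2, and the value is (4)·(1/2) − 1 = 1.
For the defender: with q = P(Hold), equating Land's and Sea's payoffs gives 3q = −3q + 2 ⇒ q = 1/3.

1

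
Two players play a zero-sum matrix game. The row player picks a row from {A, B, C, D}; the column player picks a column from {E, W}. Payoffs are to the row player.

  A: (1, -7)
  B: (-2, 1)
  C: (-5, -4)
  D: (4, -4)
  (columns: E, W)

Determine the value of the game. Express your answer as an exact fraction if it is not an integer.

Row minima: A → -7, B → -2, C → -5, D → -4; maximin = -2.
Column maxima: E → 4, W → 1; minimax = 1.
-2 ≠ 1, so there is no saddle point; optimal play is mixed.
A is strictly dominated by D, so the row player never plays it.
C is strictly dominated by B, so the row player never plays it.
On the remaining 2×2 (B, D vs E, W):
Let the row player play B with probability p. Expected payoff against E: (-2)p + 4(1−p) = −6p + 4; against W: 1p + (-4)(1−p) = 5p − 4.
Setting these equal: −6p + 4 = 5p − 4 ⇒ −11p = -8 ⇒ p = 8/11, and the value is (-6)·(8/11) + 4 = -4/11.
For the column player: with q = P(E), equating B's and D's payoffs gives −3q + 1 = 8q − 4 ⇒ q = 5/11.

-4/11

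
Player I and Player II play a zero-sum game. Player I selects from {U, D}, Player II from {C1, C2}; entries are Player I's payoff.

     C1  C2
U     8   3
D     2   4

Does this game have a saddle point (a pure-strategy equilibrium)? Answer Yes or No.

No

Row minima: U → 3, D → 2; maximin = 3.
Column maxima: C1 → 8, C2 → 4; minimax = 4.
3 ≠ 4, so no pure-strategy equilibrium exists.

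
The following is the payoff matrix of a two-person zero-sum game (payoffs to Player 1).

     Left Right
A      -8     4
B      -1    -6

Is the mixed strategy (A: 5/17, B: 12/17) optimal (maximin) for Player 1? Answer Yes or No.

Against Left this mix gives (5/17)·(-8) + (12/17)·(-1) = -52/17.
Against Right this mix gives (5/17)·4 + (12/17)·(-6) = -52/17.
All of Player 2's active replies (Left, Right) yield -52/17, and no column does worse for Player 1. The mix makes Player 2 indifferent and guarantees -52/17, so it is optimal.

Yes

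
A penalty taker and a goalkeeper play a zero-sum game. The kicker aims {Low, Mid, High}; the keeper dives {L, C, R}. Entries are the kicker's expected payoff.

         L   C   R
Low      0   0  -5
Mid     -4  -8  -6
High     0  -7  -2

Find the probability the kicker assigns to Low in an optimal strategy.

Row minima: Low → -5, Mid → -8, High → -7; maximin = -5.
Column maxima: L → 0, C → 0, R → -2; minimax = -2.
-5 ≠ -2, so there is no saddle point; optimal play is mixed.
Mid is strictly dominated by Low, so the kicker never plays it.
L is strictly dominated by R (it gives the kicker strictly more in every row), so the keeper never plays it.
On the remaining 2×2 (Low, High vs C, R):
Let the kicker play Low with probability p. Expected payoff against C: 0p + (-7)(1−p) = 7p − 7; against R: (-5)p + (-2)(1−p) = −3p − 2.
Setting these equal: 7p − 7 = −3p − 2 ⇒ 10p = 5 ⇒ p = 1/2, and the value is (7)·(1/2) − 7 = -7/2.
For the keeper: with q = P(C), equating Low's and High's payoffs gives 5q − 5 = −5q − 2 ⇒ q = 3/10.

1/2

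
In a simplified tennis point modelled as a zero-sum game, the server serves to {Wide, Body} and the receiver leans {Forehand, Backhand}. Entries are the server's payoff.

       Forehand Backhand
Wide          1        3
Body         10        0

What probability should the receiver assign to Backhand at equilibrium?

Row minima: Wide → 1, Body → 0; maximin = 1.
Column maxima: Forehand → 10, Backhand → 3; minimax = 3.
1 ≠ 3, so there is no saddle point; optimal play is mixed.
Let the server play Wide with probability p. Expected payoff against Forehand: 1p + 10(1−p) = −9p + 10; against Backhand: 3p + 0(1−p) = 3p.
Setting these equal: −9p + 10 = 3p ⇒ −12p = -10 ⇒ p = 5/6, and the value is (-9)·(5/6) + 10 = 5/2.
For the receiver: with q = P(Forehand), equating Wide's and Body's payoffs gives −2q + 3 = 10q ⇒ q = 1/4.

3/4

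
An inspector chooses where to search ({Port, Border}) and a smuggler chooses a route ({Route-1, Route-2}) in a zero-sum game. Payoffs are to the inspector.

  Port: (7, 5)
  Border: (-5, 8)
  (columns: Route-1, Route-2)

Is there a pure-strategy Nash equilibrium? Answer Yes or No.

Row minima: Port → 5, Border → -5; maximin = 5.
Column maxima: Route-1 → 7, Route-2 → 8; minimax = 7.
5 ≠ 7, so no pure-strategy equilibrium exists.

No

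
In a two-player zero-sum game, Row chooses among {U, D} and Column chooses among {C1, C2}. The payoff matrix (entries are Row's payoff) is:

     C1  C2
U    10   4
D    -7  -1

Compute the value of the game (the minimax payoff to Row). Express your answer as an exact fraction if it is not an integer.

4

Row minima: U → 4, D → -7; maximin = 4.
Column maxima: C1 → 10, C2 → 4; minimax = 4.
Since maximin = minimax = 4, there is a saddle point and the value is 4.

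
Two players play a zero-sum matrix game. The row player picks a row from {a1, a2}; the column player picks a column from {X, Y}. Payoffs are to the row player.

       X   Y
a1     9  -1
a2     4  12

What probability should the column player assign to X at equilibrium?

13/18

Row minima: a1 → -1, a2 → 4; maximin = 4.
Column maxima: X → 9, Y → 12; minimax = 9.
4 ≠ 9, so there is no saddle point; optimal play is mixed.
Let the row player play a1 with probability p. Expected payoff against X: 9p + 4(1−p) = 5p + 4; against Y: (-1)p + 12(1−p) = −13p + 12.
Setting these equal: 5p + 4 = −13p + 12 ⇒ 18p = 8 ⇒ p = 4/9, and the value is (5)·(4/9) + 4 = 56/9.
For the column player: with q = P(X), equating a1's and a2's payoffs gives 10q − 1 = −8q + 12 ⇒ q = 13/18.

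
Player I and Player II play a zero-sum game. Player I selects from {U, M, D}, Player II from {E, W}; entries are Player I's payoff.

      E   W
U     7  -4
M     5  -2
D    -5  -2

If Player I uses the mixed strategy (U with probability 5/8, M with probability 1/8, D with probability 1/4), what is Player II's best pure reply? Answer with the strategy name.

If Player II plays E, Player I's expected payoff is (5/8)·7 + (1/8)·5 + (1/4)·(-5) = 15/4.
If Player II plays W, Player I's expected payoff is (5/8)·(-4) + (1/8)·(-2) + (1/4)·(-2) = -13/4.
Player II minimizes Player I's payoff; the smallest is -13/4, so the best response is W.

W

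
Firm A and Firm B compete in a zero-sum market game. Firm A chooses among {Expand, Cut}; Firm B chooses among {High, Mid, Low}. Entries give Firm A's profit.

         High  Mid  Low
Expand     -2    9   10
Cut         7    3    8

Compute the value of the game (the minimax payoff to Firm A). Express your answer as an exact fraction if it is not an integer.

23/5

Row minima: Expand → -2, Cut → 3; maximin = 3.
Column maxima: High → 7, Mid → 9, Low → 10; minimax = 7.
3 ≠ 7, so there is no saddle point; optimal play is mixed.
Low is strictly dominated by High (it gives Firm A strictly more in every row), so Firm B never plays it.
On the remaining 2×2 (Expand, Cut vs High, Mid):
Let Firm A play Expand with probability p. Expected payoff against High: (-2)p + 7(1−p) = −9p + 7; against Mid: 9p + 3(1−p) = 6p + 3.
Setting these equal: −9p + 7 = 6p + 3 ⇒ −15p = -4 ⇒ p = 4/15, and the value is (-9)·(4/15) + 7 = 23/5.
For Firm B: with q = P(High), equating Expand's and Cut's payoffs gives −11q + 9 = 4q + 3 ⇒ q = 2/5.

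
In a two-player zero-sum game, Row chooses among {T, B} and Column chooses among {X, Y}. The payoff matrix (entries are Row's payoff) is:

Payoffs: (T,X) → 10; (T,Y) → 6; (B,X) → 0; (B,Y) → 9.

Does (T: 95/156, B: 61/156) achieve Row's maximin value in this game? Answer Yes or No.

Against X this mix gives (95/156)·10 + (61/156)·0 = 475/78.
Against Y this mix gives (95/156)·6 + (61/156)·9 = 373/52.
Column will play X, holding Row to 475/78. Shifting weight toward the row that does better against X would raise this floor (the equalizing mix achieves 90/13 against both X and Y), so the proposed strategy is not optimal.

No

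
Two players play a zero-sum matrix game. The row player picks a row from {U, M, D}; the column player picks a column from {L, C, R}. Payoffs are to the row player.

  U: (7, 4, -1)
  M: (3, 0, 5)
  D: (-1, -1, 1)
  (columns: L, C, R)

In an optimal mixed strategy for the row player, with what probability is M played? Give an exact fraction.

Row minima: U → -1, M → 0, D → -1; maximin = 0.
Column maxima: L → 7, C → 4, R → 5; minimax = 4.
0 ≠ 4, so there is no saddle point; optimal play is mixed.
D is strictly dominated by M, so the row player never plays it.
With D eliminated, L is strictly dominated by C (it gives the row player strictly more in every remaining row), so the column player never plays it.
On the remaining 2×2 (U, M vs C, R):
Let the row player play U with probability p. Expected payoff against C: 4p + 0(1−p) = 4p; against R: (-1)p + 5(1−p) = −6p + 5.
Setting these equal: 4p = −6p + 5 ⇒ 10p = 5 ⇒ p = 1/2, and the value is (4)·(1/2) = 2.
For the column player: with q = P(C), equating U's and M's payoffs gives 5q − 1 = −5q + 5 ⇒ q = 3/5.

1/2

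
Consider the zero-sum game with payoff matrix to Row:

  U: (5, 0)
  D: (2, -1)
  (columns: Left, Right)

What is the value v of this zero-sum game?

0

Row minima: U → 0, D → -1; maximin = 0.
Column maxima: Left → 5, Right → 0; minimax = 0.
Since maximin = minimax = 0, there is a saddle point and the value is 0.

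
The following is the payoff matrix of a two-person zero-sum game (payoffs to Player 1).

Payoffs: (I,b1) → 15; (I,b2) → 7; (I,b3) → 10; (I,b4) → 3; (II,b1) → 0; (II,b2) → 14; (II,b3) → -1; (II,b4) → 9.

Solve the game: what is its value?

93/17

Row minima: I → 3, II → -1; maximin = 3.
Column maxima: b1 → 15, b2 → 14, b3 → 10, b4 → 9; minimax = 9.
3 ≠ 9, so there is no saddle point; optimal play is mixed.
b1 is strictly dominated by b3 (it gives Player 1 strictly more in every row), so Player 2 never plays it.
b2 is strictly dominated by b4 (it gives Player 1 strictly more in every row), so Player 2 never plays it.
On the remaining 2×2 (I, II vs b3, b4):
Let Player 1 play I with probability p. Expected payoff against b3: 10p + (-1)(1−p) = 11p − 1; against b4: 3p + 9(1−p) = −6p + 9.
Setting these equal: 11p − 1 = −6p + 9 ⇒ 17p = 10 ⇒ p = 10/17, and the value is (11)·(10/17) − 1 = 93/17.
For Player 2: with q = P(b3), equating I's and II's payoffs gives 7q + 3 = −10q + 9 ⇒ q = 6/17.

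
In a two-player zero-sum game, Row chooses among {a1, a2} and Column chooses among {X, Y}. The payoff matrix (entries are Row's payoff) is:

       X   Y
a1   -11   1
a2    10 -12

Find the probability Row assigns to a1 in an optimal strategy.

11/17

Row minima: a1 → -11, a2 → -12; maximin = -11.
Column maxima: X → 10, Y → 1; minimax = 1.
-11 ≠ 1, so there is no saddle point; optimal play is mixed.
Let Row play a1 with probability p. Expected payoff against X: (-11)p + 10(1−p) = −21p + 10; against Y: 1p + (-12)(1−p) = 13p − 12.
Setting these equal: −21p + 10 = 13p − 12 ⇒ −34p = -22 ⇒ p = 11/17, and the value is (-21)·(11/17) + 10 = -61/17.
For Column: with q = P(X), equating a1's and a2's payoffs gives −12q + 1 = 22q − 12 ⇒ q = 13/34.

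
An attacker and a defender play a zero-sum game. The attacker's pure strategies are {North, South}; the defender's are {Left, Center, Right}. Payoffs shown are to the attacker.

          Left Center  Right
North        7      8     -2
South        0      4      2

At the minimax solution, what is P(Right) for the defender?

Row minima: North → -2, South → 0; maximin = 0.
Column maxima: Left → 7, Center → 8, Right → 2; minimax = 2.
0 ≠ 2, so there is no saddle point; optimal play is mixed.
Center is strictly dominated by Left (it gives the attacker strictly more in every row), so the defender never plays it.
On the remaining 2×2 (North, South vs Left, Right):
Let the attacker play North with probability p. Expected payoff against Left: 7p + 0(1−p) = 7p; against Right: (-2)p + 2(1−p) = −4p + 2.
Setting these equal: 7p = −4p + 2 ⇒ 11p = 2 ⇒ p = 2/11, and the value is (7)·(2/11) = 14/11.
For the defender: with q = P(Left), equating North's and South's payoffs gives 9q − 2 = −2q + 2 ⇒ q = 4/11.

7/11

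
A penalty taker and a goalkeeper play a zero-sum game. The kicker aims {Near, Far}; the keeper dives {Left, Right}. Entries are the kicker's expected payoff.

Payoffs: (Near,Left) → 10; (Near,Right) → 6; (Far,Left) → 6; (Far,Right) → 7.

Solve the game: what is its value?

34/5

Row minima: Near → 6, Far → 6; maximin = 6.
Column maxima: Left → 10, Right → 7; minimax = 7.
6 ≠ 7, so there is no saddle point; optimal play is mixed.
Let the kicker play Near with probability p. Expected payoff against Left: 10p + 6(1−p) = 4p + 6; against Right: 6p + 7(1−p) = −p + 7.
Setting these equal: 4p + 6 = −p + 7 ⇒ 5p = 1 ⇒ p = 1/5, and the value is (4)·(1/5) + 6 = 34/5.
For the keeper: with q = P(Left), equating Near's and Far's payoffs gives 4q + 6 = −q + 7 ⇒ q = 1/5.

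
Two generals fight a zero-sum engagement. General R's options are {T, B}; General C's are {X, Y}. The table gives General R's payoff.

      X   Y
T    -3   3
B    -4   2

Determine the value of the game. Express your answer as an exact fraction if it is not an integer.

-3

Row minima: T → -3, B → -4; maximin = -3.
Column maxima: X → -3, Y → 3; minimax = -3.
Since maximin = minimax = -3, there is a saddle point and the value is -3.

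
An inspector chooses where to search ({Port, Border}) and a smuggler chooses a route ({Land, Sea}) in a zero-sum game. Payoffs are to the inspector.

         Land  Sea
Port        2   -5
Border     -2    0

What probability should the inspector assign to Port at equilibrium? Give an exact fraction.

2/9

Row minima: Port → -5, Border → -2; maximin = -2.
Column maxima: Land → 2, Sea → 0; minimax = 0.
-2 ≠ 0, so there is no saddle point; optimal play is mixed.
Let the inspector play Port with probability p. Expected payoff against Land: 2p + (-2)(1−p) = 4p − 2; against Sea: (-5)p + 0(1−p) = −5p.
Setting these equal: 4p − 2 = −5p ⇒ 9p = 2 ⇒ p = 2/9, and the value is (4)·(2/9) − 2 = -10/9.
For the smuggler: with q = P(Land), equating Port's and Border's payoffs gives 7q − 5 = −2q ⇒ q = 5/9.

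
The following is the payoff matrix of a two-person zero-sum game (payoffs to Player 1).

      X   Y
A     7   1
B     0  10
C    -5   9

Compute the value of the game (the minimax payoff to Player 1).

Row minima: A → 1, B → 0, C → -5; maximin = 1.
Column maxima: X → 7, Y → 10; minimax = 7.
1 ≠ 7, so there is no saddle point; optimal play is mixed.
C is strictly dominated by B, so Player 1 never plays it.
On the remaining 2×2 (A, B vs X, Y):
Let Player 1 play A with probability p. Expected payoff against X: 7p + 0(1−p) = 7p; against Y: 1p + 10(1−p) = −9p + 10.
Setting these equal: 7p = −9p + 10 ⇒ 16p = 10 ⇒ p = 5/8, and the value is (7)·(5/8) = 35/8.
For Player 2: with q = P(X), equating A's and B's payoffs gives 6q + 1 = −10q + 10 ⇒ q = 9/16.

35/8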